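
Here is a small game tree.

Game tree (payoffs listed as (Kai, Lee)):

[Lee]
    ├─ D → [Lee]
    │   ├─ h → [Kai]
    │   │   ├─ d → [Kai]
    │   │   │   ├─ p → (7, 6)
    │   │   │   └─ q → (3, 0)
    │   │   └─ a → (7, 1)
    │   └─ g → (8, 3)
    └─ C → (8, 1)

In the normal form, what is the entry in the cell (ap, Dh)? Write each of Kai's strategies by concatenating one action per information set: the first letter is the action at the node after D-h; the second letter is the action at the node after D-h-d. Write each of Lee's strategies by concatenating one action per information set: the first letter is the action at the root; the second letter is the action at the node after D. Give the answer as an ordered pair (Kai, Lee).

Trace the play path from the root:
  Lee plays D
  Lee plays h at [D]
  Kai plays a at [D-h]
→ terminal payoff (7, 1).
(Kai's choice at the node after D-h-d is never reached on this path, so it doesn't affect the outcome.)

(7, 1)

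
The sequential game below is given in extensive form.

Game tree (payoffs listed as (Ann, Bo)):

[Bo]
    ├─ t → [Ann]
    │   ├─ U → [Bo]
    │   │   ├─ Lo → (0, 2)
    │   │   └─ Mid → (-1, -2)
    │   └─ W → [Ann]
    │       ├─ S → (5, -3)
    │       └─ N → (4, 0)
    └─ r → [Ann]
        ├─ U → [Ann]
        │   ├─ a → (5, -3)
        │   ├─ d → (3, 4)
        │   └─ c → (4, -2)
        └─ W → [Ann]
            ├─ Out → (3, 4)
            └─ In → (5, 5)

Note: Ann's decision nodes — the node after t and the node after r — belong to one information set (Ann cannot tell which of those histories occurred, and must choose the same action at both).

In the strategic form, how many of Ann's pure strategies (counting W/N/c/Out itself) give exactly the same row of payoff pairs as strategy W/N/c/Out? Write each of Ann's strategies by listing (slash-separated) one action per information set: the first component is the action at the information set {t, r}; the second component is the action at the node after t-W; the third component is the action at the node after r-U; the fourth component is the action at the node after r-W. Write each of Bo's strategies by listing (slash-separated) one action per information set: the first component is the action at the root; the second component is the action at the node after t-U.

Row for W/N/c/Out (columns t/Lo, t/Mid, r/Lo, r/Mid): (4,0) (4,0) (3,4) (3,4).
Under W/N/c/Out, Ann's choice at the node after r-U can never be reached regardless of what Bo does, so varying those choices leaves every outcome unchanged.
Holding the reachable choices fixed and varying the unreachable one freely already gives 3 equivalent strategies.
No other strategy reproduces this row, so those 3 are the full class: W/N/a/Out, W/N/d/Out, W/N/c/Out.

3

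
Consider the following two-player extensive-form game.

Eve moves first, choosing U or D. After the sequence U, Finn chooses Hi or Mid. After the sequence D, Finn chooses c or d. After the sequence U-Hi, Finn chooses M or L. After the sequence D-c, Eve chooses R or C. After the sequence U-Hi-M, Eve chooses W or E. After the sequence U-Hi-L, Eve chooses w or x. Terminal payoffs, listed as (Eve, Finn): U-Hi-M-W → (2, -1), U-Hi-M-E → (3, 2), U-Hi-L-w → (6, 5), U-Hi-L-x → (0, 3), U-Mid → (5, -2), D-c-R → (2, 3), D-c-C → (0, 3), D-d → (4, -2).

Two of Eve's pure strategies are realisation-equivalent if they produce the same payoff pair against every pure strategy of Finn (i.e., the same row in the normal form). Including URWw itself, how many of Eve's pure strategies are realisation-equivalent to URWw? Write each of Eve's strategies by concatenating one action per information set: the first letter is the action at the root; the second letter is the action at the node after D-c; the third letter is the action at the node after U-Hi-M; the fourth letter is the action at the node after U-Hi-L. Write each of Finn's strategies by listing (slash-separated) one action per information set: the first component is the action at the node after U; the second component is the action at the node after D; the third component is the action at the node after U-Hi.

Row for URWw (columns Hi/c/M, Hi/c/L, Hi/d/M, Hi/d/L, Mid/c/M, Mid/c/L, Mid/d/M, Mid/d/L): (2,-1) (6,5) (2,-1) (6,5) (5,-2) (5,-2) (5,-2) (5,-2).
Under URWw, Eve's choice at the node after D-c can never be reached regardless of what Finn does, so varying those choices leaves every outcome unchanged.
Holding the reachable choices fixed and varying the unreachable one freely already gives 2 equivalent strategies.
No other strategy reproduces this row, so those 2 are the full class: URWw, UCWw.

2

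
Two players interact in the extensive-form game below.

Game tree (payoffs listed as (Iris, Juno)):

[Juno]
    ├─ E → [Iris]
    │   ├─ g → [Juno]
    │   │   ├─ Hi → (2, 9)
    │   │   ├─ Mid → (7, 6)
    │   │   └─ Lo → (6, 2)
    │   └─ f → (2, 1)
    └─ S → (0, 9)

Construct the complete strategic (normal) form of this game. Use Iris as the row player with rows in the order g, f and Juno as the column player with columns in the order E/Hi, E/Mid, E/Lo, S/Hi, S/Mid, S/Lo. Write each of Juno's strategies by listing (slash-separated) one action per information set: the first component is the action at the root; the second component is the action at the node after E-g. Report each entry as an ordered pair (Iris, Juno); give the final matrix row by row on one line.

g: (2,9) (7,6) (6,2) (0,9) (0,9) (0,9) | f: (2,1) (2,1) (2,1) (0,9) (0,9) (0,9)

         E/Hi    E/Mid     E/Lo     S/Hi    S/Mid     S/Lo
   g    (2,9)    (7,6)    (6,2)    (0,9)    (0,9)    (0,9)
   f    (2,1)    (2,1)    (2,1)    (0,9)    (0,9)    (0,9)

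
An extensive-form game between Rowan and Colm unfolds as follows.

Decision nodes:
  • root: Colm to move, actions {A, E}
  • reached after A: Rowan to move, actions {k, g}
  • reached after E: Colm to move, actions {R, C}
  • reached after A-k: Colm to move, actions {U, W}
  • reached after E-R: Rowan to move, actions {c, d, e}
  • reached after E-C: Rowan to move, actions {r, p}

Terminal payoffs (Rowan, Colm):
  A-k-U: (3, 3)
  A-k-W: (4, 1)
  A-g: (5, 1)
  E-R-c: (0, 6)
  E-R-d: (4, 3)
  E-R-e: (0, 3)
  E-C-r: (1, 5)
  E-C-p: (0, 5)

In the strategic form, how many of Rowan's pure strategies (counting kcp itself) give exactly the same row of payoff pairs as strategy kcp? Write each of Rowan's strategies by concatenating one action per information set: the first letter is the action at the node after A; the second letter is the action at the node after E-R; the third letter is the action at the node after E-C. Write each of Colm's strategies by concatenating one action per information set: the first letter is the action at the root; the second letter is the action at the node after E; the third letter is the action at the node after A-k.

1

Row for kcp (columns ARU, ARW, ACU, ACW, ERU, ERW, ECU, ECW): (3,3) (4,1) (3,3) (4,1) (0,6) (0,6) (0,5) (0,5).
Every one of Rowan's information sets is on the play path for some reply by Colm when Rowan follows kcp.
Changing the action at any of them therefore changes at least one column, so only kcp itself gives this row.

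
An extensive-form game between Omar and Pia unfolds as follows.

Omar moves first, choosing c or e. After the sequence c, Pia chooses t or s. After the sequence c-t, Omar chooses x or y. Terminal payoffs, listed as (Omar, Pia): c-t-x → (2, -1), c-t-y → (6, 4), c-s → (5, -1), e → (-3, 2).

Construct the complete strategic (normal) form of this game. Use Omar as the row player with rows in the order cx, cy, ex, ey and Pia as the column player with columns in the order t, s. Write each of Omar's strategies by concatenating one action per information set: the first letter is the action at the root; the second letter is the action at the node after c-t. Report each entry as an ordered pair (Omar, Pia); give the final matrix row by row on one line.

cx: (2,-1) (5,-1) | cy: (6,4) (5,-1) | ex: (-3,2) (-3,2) | ey: (-3,2) (-3,2)

Row cx: t→(2,-1), s→(5,-1)
Row cy: t→(6,4), s→(5,-1)
Row ex: t→(-3,2), s→(-3,2)
Row ey: t→(-3,2), s→(-3,2)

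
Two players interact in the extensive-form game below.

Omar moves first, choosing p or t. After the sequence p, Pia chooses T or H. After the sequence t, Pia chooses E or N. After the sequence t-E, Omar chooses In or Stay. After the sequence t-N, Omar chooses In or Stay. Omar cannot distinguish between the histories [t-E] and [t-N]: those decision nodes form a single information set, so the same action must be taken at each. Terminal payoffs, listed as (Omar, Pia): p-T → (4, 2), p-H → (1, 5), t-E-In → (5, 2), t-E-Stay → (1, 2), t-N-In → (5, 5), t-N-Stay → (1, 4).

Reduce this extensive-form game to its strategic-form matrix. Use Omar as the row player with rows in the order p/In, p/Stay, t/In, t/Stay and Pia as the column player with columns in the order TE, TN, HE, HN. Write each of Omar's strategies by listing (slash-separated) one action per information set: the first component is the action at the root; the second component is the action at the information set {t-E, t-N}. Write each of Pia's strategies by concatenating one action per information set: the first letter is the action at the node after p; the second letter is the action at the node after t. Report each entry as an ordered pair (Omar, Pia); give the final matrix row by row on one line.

             TE       TN       HE       HN
  p/In    (4,2)    (4,2)    (1,5)    (1,5)
p/Stay    (4,2)    (4,2)    (1,5)    (1,5)
  t/In    (5,2)    (5,5)    (5,2)    (5,5)
t/Stay    (1,2)    (1,4)    (1,2)    (1,4)

p/In: (4,2) (4,2) (1,5) (1,5) | p/Stay: (4,2) (4,2) (1,5) (1,5) | t/In: (5,2) (5,5) (5,2) (5,5) | t/Stay: (1,2) (1,4) (1,2) (1,4)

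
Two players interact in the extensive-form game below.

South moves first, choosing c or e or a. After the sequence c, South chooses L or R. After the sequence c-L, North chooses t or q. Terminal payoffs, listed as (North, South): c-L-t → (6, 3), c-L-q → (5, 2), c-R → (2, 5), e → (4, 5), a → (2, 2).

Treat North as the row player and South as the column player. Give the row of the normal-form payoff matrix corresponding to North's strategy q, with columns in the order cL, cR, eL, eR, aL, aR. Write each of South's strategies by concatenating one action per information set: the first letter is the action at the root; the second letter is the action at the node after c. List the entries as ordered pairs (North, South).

vs cL: South plays c → South plays L at [c] → North plays q at [c-L] → (5, 2)
vs cR: South plays c → South plays R at [c] → (2, 5)
vs eL: South plays e → (4, 5)
vs eR: South plays e → (4, 5)
vs aL: South plays a → (2, 2)
vs aR: South plays a → (2, 2)

(5,2) (2,5) (4,5) (4,5) (2,2) (2,2)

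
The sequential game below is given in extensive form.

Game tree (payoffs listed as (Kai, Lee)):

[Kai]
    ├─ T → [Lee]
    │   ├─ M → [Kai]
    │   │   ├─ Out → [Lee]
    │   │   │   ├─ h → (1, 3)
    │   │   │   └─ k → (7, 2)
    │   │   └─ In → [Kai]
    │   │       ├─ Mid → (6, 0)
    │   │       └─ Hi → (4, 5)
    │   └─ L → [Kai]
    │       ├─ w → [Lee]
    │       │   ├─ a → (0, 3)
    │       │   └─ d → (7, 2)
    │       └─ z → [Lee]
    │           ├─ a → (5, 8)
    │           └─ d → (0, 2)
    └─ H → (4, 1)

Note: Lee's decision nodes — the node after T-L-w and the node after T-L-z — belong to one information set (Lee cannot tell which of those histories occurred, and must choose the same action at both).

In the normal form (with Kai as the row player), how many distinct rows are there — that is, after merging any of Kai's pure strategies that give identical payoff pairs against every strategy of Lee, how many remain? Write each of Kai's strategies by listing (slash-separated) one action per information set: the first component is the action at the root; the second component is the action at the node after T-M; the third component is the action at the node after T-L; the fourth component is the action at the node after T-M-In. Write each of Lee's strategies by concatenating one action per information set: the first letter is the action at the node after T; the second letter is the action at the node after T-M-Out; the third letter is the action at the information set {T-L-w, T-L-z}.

Kai has 16 pure strategies: T/Out/w/Mid, T/Out/w/Hi, T/Out/z/Mid, T/Out/z/Hi, T/In/w/Mid, T/In/w/Hi, T/In/z/Mid, T/In/z/Hi, H/Out/w/Mid, H/Out/w/Hi, H/Out/z/Mid, H/Out/z/Hi, H/In/w/Mid, H/In/w/Hi, H/In/z/Mid, H/In/z/Hi. Columns: Mha, Mhd, Mka, Mkd, Lha, Lhd, Lka, Lkd.
{T/Out/w/Mid, T/Out/w/Hi} → row (1,3) (1,3) (7,2) (7,2) (0,3) (7,2) (0,3) (7,2)
{T/Out/z/Mid, T/Out/z/Hi} → row (1,3) (1,3) (7,2) (7,2) (5,8) (0,2) (5,8) (0,2)
{T/In/w/Mid} → row (6,0) (6,0) (6,0) (6,0) (0,3) (7,2) (0,3) (7,2)
{T/In/w/Hi} → row (4,5) (4,5) (4,5) (4,5) (0,3) (7,2) (0,3) (7,2)
{T/In/z/Mid} → row (6,0) (6,0) (6,0) (6,0) (5,8) (0,2) (5,8) (0,2)
{T/In/z/Hi} → row (4,5) (4,5) (4,5) (4,5) (5,8) (0,2) (5,8) (0,2)
{H/Out/w/Mid, H/Out/w/Hi, H/Out/z/Mid, H/Out/z/Hi, H/In/w/Mid, H/In/w/Hi, H/In/z/Mid, H/In/z/Hi} → row (4,1) (4,1) (4,1) (4,1) (4,1) (4,1) (4,1) (4,1)
That's 7 distinct rows out of 16 strategies.

7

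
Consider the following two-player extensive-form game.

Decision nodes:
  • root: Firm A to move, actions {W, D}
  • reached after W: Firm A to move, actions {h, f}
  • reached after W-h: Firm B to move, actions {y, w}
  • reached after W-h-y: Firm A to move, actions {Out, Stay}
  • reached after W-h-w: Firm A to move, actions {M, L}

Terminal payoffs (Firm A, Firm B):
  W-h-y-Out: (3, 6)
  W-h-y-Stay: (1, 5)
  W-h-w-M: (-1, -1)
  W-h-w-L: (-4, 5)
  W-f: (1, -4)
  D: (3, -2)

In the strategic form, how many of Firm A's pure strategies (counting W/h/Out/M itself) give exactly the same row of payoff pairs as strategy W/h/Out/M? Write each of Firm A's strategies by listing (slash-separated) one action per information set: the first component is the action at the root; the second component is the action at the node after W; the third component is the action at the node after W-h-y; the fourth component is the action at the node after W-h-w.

Row for W/h/Out/M (columns y, w): (3,6) (-1,-1).
Every one of Firm A's information sets is on the play path for some reply by Firm B when Firm A follows W/h/Out/M.
Changing the action at any of them therefore changes at least one column, so only W/h/Out/M itself gives this row.

1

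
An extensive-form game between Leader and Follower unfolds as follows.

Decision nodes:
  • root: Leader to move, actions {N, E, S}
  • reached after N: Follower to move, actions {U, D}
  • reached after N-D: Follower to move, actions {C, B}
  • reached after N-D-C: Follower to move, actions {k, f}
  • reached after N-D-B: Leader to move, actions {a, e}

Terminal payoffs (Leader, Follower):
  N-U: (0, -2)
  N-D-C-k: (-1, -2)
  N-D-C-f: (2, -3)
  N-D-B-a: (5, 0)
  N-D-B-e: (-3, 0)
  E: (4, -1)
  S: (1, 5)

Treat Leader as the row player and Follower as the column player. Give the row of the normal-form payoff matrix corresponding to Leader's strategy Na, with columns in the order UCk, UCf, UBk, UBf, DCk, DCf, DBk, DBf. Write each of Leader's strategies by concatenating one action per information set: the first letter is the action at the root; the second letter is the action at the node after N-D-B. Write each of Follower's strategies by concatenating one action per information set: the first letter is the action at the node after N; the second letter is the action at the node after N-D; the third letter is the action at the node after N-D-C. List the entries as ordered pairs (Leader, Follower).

vs UCk: Leader plays N → Follower plays U at [N] → (0, -2)
vs UCf: Leader plays N → Follower plays U at [N] → (0, -2)
vs UBk: Leader plays N → Follower plays U at [N] → (0, -2)
vs UBf: Leader plays N → Follower plays U at [N] → (0, -2)
vs DCk: Leader plays N → Follower plays D at [N] → Follower plays C at [N-D] → Follower plays k at [N-D-C] → (-1, -2)
vs DCf: Leader plays N → Follower plays D at [N] → Follower plays C at [N-D] → Follower plays f at [N-D-C] → (2, -3)
vs DBk: Leader plays N → Follower plays D at [N] → Follower plays B at [N-D] → Leader plays a at [N-D-B] → (5, 0)
vs DBf: Leader plays N → Follower plays D at [N] → Follower plays B at [N-D] → Leader plays a at [N-D-B] → (5, 0)

(0,-2) (0,-2) (0,-2) (0,-2) (-1,-2) (2,-3) (5,0) (5,0)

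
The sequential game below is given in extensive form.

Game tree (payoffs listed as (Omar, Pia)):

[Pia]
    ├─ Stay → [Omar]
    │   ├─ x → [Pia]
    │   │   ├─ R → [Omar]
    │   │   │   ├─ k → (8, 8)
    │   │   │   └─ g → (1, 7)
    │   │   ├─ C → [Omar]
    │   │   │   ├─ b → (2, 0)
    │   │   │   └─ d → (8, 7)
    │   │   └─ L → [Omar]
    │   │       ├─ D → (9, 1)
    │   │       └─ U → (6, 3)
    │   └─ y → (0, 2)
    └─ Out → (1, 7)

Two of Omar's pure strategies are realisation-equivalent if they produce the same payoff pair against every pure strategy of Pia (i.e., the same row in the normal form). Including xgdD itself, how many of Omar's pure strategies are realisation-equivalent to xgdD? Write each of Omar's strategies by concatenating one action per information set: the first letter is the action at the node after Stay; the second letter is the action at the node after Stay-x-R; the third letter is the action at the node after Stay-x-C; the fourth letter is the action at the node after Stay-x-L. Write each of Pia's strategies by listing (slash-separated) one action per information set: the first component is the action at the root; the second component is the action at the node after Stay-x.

Row for xgdD (columns Stay/R, Stay/C, Stay/L, Out/R, Out/C, Out/L): (1,7) (8,7) (9,1) (1,7) (1,7) (1,7).
Every one of Omar's information sets is on the play path for some reply by Pia when Omar follows xgdD.
Changing the action at any of them therefore changes at least one column, so only xgdD itself gives this row.

1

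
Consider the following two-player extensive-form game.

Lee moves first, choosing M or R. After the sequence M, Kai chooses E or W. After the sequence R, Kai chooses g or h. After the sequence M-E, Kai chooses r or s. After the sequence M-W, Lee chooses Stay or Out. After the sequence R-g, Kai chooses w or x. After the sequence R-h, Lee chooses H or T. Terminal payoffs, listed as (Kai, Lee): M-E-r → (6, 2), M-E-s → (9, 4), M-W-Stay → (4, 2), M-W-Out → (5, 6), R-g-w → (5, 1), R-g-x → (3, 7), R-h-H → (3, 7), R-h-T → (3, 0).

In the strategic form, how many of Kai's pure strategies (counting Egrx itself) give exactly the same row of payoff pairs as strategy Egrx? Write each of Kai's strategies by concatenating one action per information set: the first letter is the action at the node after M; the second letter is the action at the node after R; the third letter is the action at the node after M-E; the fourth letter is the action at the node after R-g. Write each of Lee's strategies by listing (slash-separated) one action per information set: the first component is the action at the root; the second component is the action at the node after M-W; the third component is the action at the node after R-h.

1

Row for Egrx (columns M/Stay/H, M/Stay/T, M/Out/H, M/Out/T, R/Stay/H, R/Stay/T, R/Out/H, R/Out/T): (6,2) (6,2) (6,2) (6,2) (3,7) (3,7) (3,7) (3,7).
Every one of Kai's information sets is on the play path for some reply by Lee when Kai follows Egrx.
Changing the action at any of them therefore changes at least one column, so only Egrx itself gives this row.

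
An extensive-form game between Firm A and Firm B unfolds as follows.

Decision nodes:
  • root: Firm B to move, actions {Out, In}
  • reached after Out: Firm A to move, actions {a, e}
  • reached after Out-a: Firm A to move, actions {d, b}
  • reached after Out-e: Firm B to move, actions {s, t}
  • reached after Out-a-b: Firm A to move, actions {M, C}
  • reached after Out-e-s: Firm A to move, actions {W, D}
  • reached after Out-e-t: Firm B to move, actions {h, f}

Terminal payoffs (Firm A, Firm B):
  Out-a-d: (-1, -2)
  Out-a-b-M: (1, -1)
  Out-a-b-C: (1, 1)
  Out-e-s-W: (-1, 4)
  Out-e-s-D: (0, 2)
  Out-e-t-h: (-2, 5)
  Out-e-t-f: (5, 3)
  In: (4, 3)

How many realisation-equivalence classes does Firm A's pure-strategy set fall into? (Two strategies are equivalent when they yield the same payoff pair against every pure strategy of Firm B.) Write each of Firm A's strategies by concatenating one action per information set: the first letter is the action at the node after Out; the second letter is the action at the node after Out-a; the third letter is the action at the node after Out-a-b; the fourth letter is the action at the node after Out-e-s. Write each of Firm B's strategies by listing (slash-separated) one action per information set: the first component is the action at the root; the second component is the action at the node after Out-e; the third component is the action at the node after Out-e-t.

5

Firm A has 16 pure strategies: adMW, adMD, adCW, adCD, abMW, abMD, abCW, abCD, edMW, edMD, edCW, edCD, ebMW, ebMD, ebCW, ebCD. Columns: Out/s/h, Out/s/f, Out/t/h, Out/t/f, In/s/h, In/s/f, In/t/h, In/t/f.
{adMW, adMD, adCW, adCD} → row (-1,-2) (-1,-2) (-1,-2) (-1,-2) (4,3) (4,3) (4,3) (4,3)
{abMW, abMD} → row (1,-1) (1,-1) (1,-1) (1,-1) (4,3) (4,3) (4,3) (4,3)
{abCW, abCD} → row (1,1) (1,1) (1,1) (1,1) (4,3) (4,3) (4,3) (4,3)
{edMW, edCW, ebMW, ebCW} → row (-1,4) (-1,4) (-2,5) (5,3) (4,3) (4,3) (4,3) (4,3)
{edMD, edCD, ebMD, ebCD} → row (0,2) (0,2) (-2,5) (5,3) (4,3) (4,3) (4,3) (4,3)
That's 5 distinct rows out of 16 strategies.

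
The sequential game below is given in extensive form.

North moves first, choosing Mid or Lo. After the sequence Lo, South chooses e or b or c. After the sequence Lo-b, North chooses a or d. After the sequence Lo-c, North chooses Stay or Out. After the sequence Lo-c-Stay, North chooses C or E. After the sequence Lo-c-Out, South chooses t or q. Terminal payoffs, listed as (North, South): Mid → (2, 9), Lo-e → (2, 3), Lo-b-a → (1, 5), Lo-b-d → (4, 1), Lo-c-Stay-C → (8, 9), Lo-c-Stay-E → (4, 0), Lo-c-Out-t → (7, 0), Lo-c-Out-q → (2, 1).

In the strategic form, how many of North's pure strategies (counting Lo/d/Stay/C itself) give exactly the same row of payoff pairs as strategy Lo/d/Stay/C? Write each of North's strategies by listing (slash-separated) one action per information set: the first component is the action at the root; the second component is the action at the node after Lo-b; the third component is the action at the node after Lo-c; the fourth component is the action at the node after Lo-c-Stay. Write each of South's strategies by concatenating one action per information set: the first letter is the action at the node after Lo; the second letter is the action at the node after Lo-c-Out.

1

Row for Lo/d/Stay/C (columns et, eq, bt, bq, ct, cq): (2,3) (2,3) (4,1) (4,1) (8,9) (8,9).
Every one of North's information sets is on the play path for some reply by South when North follows Lo/d/Stay/C.
Changing the action at any of them therefore changes at least one column, so only Lo/d/Stay/C itself gives this row.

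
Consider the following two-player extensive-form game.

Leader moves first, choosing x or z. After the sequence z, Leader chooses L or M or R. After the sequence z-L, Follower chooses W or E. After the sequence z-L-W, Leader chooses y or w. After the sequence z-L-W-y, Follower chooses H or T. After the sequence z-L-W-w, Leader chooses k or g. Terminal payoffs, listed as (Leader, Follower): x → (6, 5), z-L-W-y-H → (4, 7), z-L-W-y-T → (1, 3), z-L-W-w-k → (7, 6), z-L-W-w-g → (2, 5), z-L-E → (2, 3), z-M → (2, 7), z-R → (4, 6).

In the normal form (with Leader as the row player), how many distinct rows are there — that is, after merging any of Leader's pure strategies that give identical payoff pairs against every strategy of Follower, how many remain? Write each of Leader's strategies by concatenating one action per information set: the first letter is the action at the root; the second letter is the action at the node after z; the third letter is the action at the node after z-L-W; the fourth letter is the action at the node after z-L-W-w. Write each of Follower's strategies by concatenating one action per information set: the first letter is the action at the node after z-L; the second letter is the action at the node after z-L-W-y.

Leader has 24 pure strategies: xLyk, xLyg, xLwk, xLwg, xMyk, xMyg, xMwk, xMwg, xRyk, xRyg, xRwk, xRwg, zLyk, zLyg, zLwk, zLwg, zMyk, zMyg, zMwk, zMwg, zRyk, zRyg, zRwk, zRwg. Columns: WH, WT, EH, ET.
{xLyk, xLyg, xLwk, xLwg, xMyk, xMyg, xMwk, xMwg, xRyk, xRyg, xRwk, xRwg} → row (6,5) (6,5) (6,5) (6,5)
{zLyk, zLyg} → row (4,7) (1,3) (2,3) (2,3)
{zLwk} → row (7,6) (7,6) (2,3) (2,3)
{zLwg} → row (2,5) (2,5) (2,3) (2,3)
{zMyk, zMyg, zMwk, zMwg} → row (2,7) (2,7) (2,7) (2,7)
{zRyk, zRyg, zRwk, zRwg} → row (4,6) (4,6) (4,6) (4,6)
That's 6 distinct rows out of 24 strategies.

6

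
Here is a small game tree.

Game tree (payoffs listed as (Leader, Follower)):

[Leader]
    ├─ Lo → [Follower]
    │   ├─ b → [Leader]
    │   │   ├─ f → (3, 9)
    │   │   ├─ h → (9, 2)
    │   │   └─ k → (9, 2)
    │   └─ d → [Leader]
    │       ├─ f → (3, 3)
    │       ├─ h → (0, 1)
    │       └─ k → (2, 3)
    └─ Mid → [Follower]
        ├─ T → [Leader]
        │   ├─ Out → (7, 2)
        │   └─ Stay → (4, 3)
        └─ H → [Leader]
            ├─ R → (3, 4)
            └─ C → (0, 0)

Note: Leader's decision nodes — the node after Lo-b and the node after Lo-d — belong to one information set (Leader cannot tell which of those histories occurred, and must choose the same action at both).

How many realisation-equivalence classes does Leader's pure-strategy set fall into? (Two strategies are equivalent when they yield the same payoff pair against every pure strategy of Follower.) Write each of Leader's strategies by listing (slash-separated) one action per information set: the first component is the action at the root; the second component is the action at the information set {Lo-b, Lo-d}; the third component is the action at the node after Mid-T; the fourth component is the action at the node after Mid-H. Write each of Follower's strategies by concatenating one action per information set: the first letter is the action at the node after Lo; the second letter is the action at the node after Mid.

Leader has 24 pure strategies: Lo/f/Out/R, Lo/f/Out/C, Lo/f/Stay/R, Lo/f/Stay/C, Lo/h/Out/R, Lo/h/Out/C, Lo/h/Stay/R, Lo/h/Stay/C, Lo/k/Out/R, Lo/k/Out/C, Lo/k/Stay/R, Lo/k/Stay/C, Mid/f/Out/R, Mid/f/Out/C, Mid/f/Stay/R, Mid/f/Stay/C, Mid/h/Out/R, Mid/h/Out/C, Mid/h/Stay/R, Mid/h/Stay/C, Mid/k/Out/R, Mid/k/Out/C, Mid/k/Stay/R, Mid/k/Stay/C. Columns: bT, bH, dT, dH.
{Lo/f/Out/R, Lo/f/Out/C, Lo/f/Stay/R, Lo/f/Stay/C} → row (3,9) (3,9) (3,3) (3,3)
{Lo/h/Out/R, Lo/h/Out/C, Lo/h/Stay/R, Lo/h/Stay/C} → row (9,2) (9,2) (0,1) (0,1)
{Lo/k/Out/R, Lo/k/Out/C, Lo/k/Stay/R, Lo/k/Stay/C} → row (9,2) (9,2) (2,3) (2,3)
{Mid/f/Out/R, Mid/h/Out/R, Mid/k/Out/R} → row (7,2) (3,4) (7,2) (3,4)
{Mid/f/Out/C, Mid/h/Out/C, Mid/k/Out/C} → row (7,2) (0,0) (7,2) (0,0)
{Mid/f/Stay/R, Mid/h/Stay/R, Mid/k/Stay/R} → row (4,3) (3,4) (4,3) (3,4)
{Mid/f/Stay/C, Mid/h/Stay/C, Mid/k/Stay/C} → row (4,3) (0,0) (4,3) (0,0)
That's 7 distinct rows out of 24 strategies.

7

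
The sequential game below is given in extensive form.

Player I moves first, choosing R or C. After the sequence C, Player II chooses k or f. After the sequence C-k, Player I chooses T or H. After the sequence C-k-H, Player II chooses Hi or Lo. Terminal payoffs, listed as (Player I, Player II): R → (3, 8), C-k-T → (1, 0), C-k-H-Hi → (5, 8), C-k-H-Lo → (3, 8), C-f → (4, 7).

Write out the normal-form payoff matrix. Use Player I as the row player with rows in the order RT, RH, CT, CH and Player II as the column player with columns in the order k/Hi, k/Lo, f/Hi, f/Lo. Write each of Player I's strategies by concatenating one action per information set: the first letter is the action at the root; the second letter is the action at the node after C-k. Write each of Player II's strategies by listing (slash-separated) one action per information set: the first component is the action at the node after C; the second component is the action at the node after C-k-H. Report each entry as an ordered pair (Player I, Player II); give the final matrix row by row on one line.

         k/Hi     k/Lo     f/Hi     f/Lo
  RT    (3,8)    (3,8)    (3,8)    (3,8)
  RH    (3,8)    (3,8)    (3,8)    (3,8)
  CT    (1,0)    (1,0)    (4,7)    (4,7)
  CH    (5,8)    (3,8)    (4,7)    (4,7)

RT: (3,8) (3,8) (3,8) (3,8) | RH: (3,8) (3,8) (3,8) (3,8) | CT: (1,0) (1,0) (4,7) (4,7) | CH: (5,8) (3,8) (4,7) (4,7)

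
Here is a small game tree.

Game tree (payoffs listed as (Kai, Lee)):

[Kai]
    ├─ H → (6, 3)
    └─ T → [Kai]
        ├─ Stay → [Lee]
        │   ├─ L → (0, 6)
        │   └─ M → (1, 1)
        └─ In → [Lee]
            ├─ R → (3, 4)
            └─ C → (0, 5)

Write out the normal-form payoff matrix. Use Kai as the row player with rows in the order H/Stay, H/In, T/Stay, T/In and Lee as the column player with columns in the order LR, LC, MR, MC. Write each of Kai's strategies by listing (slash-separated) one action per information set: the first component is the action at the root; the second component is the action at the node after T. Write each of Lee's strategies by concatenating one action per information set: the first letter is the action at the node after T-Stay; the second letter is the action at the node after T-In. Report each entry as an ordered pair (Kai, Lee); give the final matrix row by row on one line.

Row H/Stay: LR→(6,3), LC→(6,3), MR→(6,3), MC→(6,3)
Row H/In: LR→(6,3), LC→(6,3), MR→(6,3), MC→(6,3)
Row T/Stay: LR→(0,6), LC→(0,6), MR→(1,1), MC→(1,1)
Row T/In: LR→(3,4), LC→(0,5), MR→(3,4), MC→(0,5)

H/Stay: (6,3) (6,3) (6,3) (6,3) | H/In: (6,3) (6,3) (6,3) (6,3) | T/Stay: (0,6) (0,6) (1,1) (1,1) | T/In: (3,4) (0,5) (3,4) (0,5)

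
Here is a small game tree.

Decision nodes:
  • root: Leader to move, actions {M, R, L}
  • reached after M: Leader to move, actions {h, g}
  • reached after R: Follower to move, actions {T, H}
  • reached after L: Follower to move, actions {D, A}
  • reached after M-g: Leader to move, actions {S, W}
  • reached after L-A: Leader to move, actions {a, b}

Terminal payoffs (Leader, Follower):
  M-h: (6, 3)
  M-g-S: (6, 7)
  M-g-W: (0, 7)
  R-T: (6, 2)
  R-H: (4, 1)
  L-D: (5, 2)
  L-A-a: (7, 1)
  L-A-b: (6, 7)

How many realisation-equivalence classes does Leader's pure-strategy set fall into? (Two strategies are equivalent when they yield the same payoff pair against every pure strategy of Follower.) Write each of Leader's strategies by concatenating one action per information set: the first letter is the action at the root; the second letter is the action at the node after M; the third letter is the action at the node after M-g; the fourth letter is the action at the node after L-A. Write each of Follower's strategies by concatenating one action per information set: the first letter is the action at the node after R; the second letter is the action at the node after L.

Leader has 24 pure strategies: MhSa, MhSb, MhWa, MhWb, MgSa, MgSb, MgWa, MgWb, RhSa, RhSb, RhWa, RhWb, RgSa, RgSb, RgWa, RgWb, LhSa, LhSb, LhWa, LhWb, LgSa, LgSb, LgWa, LgWb. Columns: TD, TA, HD, HA.
{MhSa, MhSb, MhWa, MhWb} → row (6,3) (6,3) (6,3) (6,3)
{MgSa, MgSb} → row (6,7) (6,7) (6,7) (6,7)
{MgWa, MgWb} → row (0,7) (0,7) (0,7) (0,7)
{RhSa, RhSb, RhWa, RhWb, RgSa, RgSb, RgWa, RgWb} → row (6,2) (6,2) (4,1) (4,1)
{LhSa, LhWa, LgSa, LgWa} → row (5,2) (7,1) (5,2) (7,1)
{LhSb, LhWb, LgSb, LgWb} → row (5,2) (6,7) (5,2) (6,7)
That's 6 distinct rows out of 24 strategies.

6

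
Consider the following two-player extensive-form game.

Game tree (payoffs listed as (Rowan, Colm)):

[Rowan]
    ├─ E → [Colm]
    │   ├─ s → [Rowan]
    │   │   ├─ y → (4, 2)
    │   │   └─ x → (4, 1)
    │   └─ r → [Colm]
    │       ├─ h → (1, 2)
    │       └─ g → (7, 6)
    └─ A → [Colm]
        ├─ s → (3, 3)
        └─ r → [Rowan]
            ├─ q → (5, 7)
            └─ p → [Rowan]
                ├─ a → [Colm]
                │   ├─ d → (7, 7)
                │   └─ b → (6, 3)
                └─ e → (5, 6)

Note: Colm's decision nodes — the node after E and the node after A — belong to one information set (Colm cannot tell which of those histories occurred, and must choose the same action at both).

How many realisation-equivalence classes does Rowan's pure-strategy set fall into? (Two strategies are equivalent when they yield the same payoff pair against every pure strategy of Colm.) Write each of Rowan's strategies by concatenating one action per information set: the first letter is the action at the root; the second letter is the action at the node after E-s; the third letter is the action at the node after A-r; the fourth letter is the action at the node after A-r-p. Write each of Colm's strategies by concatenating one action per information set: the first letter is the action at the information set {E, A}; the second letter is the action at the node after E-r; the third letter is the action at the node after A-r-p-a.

Rowan has 16 pure strategies: Eyqa, Eyqe, Eypa, Eype, Exqa, Exqe, Expa, Expe, Ayqa, Ayqe, Aypa, Aype, Axqa, Axqe, Axpa, Axpe. Columns: shd, shb, sgd, sgb, rhd, rhb, rgd, rgb.
{Eyqa, Eyqe, Eypa, Eype} → row (4,2) (4,2) (4,2) (4,2) (1,2) (1,2) (7,6) (7,6)
{Exqa, Exqe, Expa, Expe} → row (4,1) (4,1) (4,1) (4,1) (1,2) (1,2) (7,6) (7,6)
{Ayqa, Ayqe, Axqa, Axqe} → row (3,3) (3,3) (3,3) (3,3) (5,7) (5,7) (5,7) (5,7)
{Aypa, Axpa} → row (3,3) (3,3) (3,3) (3,3) (7,7) (6,3) (7,7) (6,3)
{Aype, Axpe} → row (3,3) (3,3) (3,3) (3,3) (5,6) (5,6) (5,6) (5,6)
That's 5 distinct rows out of 16 strategies.

5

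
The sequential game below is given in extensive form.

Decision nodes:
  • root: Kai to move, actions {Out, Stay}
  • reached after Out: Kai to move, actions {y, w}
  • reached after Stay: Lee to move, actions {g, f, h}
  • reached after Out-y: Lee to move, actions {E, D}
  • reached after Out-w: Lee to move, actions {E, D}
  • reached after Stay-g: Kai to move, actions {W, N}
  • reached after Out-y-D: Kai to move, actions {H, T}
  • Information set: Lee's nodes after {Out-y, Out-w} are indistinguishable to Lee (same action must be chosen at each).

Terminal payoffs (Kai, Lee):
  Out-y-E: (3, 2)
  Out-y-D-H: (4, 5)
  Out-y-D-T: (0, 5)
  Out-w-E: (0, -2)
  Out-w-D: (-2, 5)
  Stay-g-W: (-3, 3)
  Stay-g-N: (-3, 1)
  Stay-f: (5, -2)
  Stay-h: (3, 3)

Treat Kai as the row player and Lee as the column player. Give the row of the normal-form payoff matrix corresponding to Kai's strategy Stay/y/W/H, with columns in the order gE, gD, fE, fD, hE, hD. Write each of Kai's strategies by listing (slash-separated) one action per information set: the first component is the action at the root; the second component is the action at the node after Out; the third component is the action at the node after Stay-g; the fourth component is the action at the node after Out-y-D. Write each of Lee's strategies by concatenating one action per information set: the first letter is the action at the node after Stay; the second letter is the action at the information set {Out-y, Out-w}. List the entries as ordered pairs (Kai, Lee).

(-3,3) (-3,3) (5,-2) (5,-2) (3,3) (3,3)

vs gE: Kai plays Stay → Lee plays g at [Stay] → Kai plays W at [Stay-g] → (-3, 3)
vs gD: Kai plays Stay → Lee plays g at [Stay] → Kai plays W at [Stay-g] → (-3, 3)
vs fE: Kai plays Stay → Lee plays f at [Stay] → (5, -2)
vs fD: Kai plays Stay → Lee plays f at [Stay] → (5, -2)
vs hE: Kai plays Stay → Lee plays h at [Stay] → (3, 3)
vs hD: Kai plays Stay → Lee plays h at [Stay] → (3, 3)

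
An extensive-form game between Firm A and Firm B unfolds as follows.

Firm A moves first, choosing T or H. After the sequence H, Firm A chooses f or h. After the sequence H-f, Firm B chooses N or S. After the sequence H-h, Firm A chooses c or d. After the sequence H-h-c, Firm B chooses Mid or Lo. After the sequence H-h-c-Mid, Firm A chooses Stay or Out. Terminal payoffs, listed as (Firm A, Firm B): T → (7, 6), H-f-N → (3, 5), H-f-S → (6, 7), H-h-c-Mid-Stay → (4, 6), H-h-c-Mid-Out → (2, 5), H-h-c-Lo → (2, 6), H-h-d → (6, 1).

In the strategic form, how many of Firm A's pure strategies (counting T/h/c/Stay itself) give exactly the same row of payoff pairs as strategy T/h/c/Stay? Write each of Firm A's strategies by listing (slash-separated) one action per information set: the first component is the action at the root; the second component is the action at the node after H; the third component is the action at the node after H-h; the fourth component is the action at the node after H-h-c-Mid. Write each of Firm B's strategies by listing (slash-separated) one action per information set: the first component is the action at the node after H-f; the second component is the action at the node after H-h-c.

Row for T/h/c/Stay (columns N/Mid, N/Lo, S/Mid, S/Lo): (7,6) (7,6) (7,6) (7,6).
Under T/h/c/Stay, Firm A's choice at the node after H and at the node after H-h and at the node after H-h-c-Mid can never be reached regardless of what Firm B does, so varying those choices leaves every outcome unchanged.
Holding the reachable choices fixed and varying the unreachable ones freely already gives 2 × 2 × 2 = 8 equivalent strategies.
No other strategy reproduces this row, so those 8 are the full class: T/f/c/Stay, T/f/c/Out, T/f/d/Stay, T/f/d/Out, T/h/c/Stay, T/h/c/Out, T/h/d/Stay, T/h/d/Out.

8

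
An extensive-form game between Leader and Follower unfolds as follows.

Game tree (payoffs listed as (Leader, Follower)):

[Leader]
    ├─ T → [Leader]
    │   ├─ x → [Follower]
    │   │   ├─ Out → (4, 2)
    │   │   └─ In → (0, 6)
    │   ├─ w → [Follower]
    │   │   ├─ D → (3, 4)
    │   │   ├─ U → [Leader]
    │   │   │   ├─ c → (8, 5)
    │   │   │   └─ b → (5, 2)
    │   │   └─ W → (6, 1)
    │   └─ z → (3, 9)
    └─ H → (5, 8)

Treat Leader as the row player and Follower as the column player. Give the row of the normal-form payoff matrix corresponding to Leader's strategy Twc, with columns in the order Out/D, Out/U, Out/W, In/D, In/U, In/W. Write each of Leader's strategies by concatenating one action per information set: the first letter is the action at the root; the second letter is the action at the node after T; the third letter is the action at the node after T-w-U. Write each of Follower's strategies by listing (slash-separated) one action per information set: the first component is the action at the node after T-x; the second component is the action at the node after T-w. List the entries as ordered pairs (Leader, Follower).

vs Out/D: Leader plays T → Leader plays w at [T] → Follower plays D at [T-w] → (3, 4)
vs Out/U: Leader plays T → Leader plays w at [T] → Follower plays U at [T-w] → Leader plays c at [T-w-U] → (8, 5)
vs Out/W: Leader plays T → Leader plays w at [T] → Follower plays W at [T-w] → (6, 1)
vs In/D: Leader plays T → Leader plays w at [T] → Follower plays D at [T-w] → (3, 4)
vs In/U: Leader plays T → Leader plays w at [T] → Follower plays U at [T-w] → Leader plays c at [T-w-U] → (8, 5)
vs In/W: Leader plays T → Leader plays w at [T] → Follower plays W at [T-w] → (6, 1)

(3,4) (8,5) (6,1) (3,4) (8,5) (6,1)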